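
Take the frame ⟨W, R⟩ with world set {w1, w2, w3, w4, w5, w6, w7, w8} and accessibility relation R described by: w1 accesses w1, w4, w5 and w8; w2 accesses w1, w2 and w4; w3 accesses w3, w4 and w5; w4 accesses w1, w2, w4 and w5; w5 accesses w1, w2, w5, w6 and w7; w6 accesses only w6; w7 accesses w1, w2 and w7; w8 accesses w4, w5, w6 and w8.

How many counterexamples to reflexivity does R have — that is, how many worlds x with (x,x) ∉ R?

0

R is reflexive; there are no such worlds.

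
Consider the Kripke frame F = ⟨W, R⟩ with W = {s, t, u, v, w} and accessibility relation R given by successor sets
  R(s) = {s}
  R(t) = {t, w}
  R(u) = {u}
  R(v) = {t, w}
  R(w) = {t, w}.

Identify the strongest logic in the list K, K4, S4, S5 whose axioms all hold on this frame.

Transitive (axiom 4): yes — every two-step R-path is closed by a direct edge.
Reflexive (axiom T): no — v is not related to itself.
Euclidean (axiom 5): yes — any two successors of a common world are R-related.
So F validates K, K4; S4 would additionally require R to be reflexive. The strongest is K4.

K4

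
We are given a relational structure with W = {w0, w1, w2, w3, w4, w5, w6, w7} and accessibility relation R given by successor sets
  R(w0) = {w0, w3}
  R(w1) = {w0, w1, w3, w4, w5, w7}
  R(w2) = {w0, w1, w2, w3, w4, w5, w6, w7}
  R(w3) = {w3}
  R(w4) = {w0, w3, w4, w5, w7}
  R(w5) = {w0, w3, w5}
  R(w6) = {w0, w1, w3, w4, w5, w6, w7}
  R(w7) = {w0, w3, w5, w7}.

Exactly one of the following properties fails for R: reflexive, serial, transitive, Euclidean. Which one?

Reflexive: yes — every world is R-related to itself.
Serial: yes — every world has a successor (e.g. w0 R w0).
Transitive: yes — every two-step R-path is closed by a direct edge.
Euclidean: no — w1 R w0 and w1 R w4, but not w0 R w4.
Only Euclidean fails.

Euclidean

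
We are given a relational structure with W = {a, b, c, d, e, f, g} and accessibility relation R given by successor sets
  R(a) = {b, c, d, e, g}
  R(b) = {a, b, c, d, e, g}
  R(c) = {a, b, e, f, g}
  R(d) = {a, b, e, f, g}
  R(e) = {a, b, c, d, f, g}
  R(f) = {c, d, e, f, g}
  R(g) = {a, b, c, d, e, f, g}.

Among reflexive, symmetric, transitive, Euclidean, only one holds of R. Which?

symmetric

Reflexive: no — a is not related to itself.
Symmetric: yes — every pair in R has its reverse in R.
Transitive: no — a R c and c R f, but not a R f.
Euclidean: no — a R c and a R d, but not c R d.
Only symmetric holds.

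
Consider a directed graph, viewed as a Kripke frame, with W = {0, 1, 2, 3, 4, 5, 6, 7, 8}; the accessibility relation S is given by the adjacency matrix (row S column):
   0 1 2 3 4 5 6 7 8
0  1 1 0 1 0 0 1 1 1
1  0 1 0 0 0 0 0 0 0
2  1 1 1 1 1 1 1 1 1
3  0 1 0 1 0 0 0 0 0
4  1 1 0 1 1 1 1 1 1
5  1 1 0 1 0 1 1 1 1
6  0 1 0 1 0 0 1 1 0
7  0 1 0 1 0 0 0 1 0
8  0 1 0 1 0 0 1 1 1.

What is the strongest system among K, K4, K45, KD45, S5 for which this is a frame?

K4

Transitive (axiom 4): yes — every two-step S-path is closed by a direct edge.
Euclidean (axiom 5): no — 0 S 1 and 0 S 3, but not 1 S 3.
Serial (axiom D): yes — every world has a successor (e.g. 0 S 0).
Reflexive (axiom T): yes — every world is S-related to itself.
So F validates K, K4; K45 would additionally require S to be Euclidean. The strongest is K4.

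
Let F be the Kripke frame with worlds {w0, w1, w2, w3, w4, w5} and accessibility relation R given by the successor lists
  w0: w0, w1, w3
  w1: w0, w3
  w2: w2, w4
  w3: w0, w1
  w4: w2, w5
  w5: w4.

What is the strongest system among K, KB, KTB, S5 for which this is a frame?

Symmetric (axiom B): yes — every pair in R has its reverse in R.
Reflexive (axiom T): no — w1 is not related to itself.
Euclidean (axiom 5): no — w4 R w2 and w4 R w5, but not w2 R w5.
So F validates K, KB; KTB would additionally require R to be reflexive. The strongest is KB.

KB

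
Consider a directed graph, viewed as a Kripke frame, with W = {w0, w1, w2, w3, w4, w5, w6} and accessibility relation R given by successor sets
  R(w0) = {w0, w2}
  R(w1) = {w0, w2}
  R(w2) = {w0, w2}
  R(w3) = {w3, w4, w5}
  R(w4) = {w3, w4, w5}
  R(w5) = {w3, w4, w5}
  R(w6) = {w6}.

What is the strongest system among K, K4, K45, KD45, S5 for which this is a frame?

Transitive (axiom 4): yes — every two-step R-path is closed by a direct edge.
Euclidean (axiom 5): yes — any two successors of a common world are R-related.
Serial (axiom D): yes — every world has a successor (e.g. w0 R w0).
Reflexive (axiom T): no — w1 is not related to itself.
So F validates K, K4, K45, KD45; S5 would additionally require R to be reflexive. The strongest is KD45.

KD45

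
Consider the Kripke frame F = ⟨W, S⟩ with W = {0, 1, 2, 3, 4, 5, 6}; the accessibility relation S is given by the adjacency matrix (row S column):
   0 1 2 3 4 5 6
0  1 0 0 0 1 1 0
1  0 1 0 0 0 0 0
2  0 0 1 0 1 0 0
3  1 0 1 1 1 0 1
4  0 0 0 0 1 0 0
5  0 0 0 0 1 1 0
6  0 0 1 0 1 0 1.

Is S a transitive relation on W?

Transitive: no — 3 S 0 and 0 S 5, but not 3 S 5.

No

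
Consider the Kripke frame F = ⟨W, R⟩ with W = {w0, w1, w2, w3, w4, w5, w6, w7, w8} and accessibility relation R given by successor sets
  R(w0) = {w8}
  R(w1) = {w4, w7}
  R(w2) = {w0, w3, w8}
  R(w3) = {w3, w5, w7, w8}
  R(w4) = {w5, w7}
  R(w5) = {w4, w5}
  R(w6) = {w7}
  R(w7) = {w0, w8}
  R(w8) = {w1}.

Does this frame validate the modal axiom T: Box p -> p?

Axiom T corresponds to the accessibility relation being reflexive.
Reflexive: no — w0 is not related to itself.

No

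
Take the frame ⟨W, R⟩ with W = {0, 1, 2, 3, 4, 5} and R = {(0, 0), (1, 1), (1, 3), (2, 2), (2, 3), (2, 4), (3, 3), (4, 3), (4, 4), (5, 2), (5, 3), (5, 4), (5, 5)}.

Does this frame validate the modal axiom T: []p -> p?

The schema T characterises exactly the reflexive frames.
Reflexive: yes — every world is R-related to itself.

Yes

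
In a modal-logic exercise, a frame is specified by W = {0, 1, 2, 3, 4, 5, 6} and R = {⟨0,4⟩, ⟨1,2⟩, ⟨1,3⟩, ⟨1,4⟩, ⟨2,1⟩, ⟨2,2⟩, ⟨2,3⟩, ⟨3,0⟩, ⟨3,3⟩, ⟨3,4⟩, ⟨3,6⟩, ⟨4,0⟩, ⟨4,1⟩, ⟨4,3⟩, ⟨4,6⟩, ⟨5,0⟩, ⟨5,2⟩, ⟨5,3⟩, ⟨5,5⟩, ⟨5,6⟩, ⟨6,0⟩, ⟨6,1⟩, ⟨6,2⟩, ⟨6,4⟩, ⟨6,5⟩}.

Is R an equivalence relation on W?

No

Reflexive: no — 0 is not related to itself.
Symmetric: no — 1 R 3 but not 3 R 1.
Transitive: no — 0 R 4 and 4 R 1, but not 0 R 1.
So R is not an equivalence relation.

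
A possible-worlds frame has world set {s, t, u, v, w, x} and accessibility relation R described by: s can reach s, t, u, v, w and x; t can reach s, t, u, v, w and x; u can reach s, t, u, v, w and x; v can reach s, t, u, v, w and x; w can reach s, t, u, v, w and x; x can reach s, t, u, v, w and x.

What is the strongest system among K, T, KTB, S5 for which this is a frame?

Reflexive (axiom T): yes — every world is R-related to itself.
Symmetric (axiom B): yes — every pair in R has its reverse in R.
Euclidean (axiom 5): yes — any two successors of a common world are R-related.
So F validates K, T, KTB, S5. The strongest is S5.

S5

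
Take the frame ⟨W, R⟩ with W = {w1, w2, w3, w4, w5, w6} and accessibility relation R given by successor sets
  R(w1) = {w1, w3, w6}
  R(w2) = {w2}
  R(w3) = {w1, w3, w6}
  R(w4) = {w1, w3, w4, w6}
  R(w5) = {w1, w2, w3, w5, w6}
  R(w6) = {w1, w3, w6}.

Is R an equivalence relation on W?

Reflexive: yes — every world is R-related to itself.
Symmetric: no — w4 R w1 but not w1 R w4.
Transitive: yes — every two-step R-path is closed by a direct edge.
So R is not an equivalence relation.

No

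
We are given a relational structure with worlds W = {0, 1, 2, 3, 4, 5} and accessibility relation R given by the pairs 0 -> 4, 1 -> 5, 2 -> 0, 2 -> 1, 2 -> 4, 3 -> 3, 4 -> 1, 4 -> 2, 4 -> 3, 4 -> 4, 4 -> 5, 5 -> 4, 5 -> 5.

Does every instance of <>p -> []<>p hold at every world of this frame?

No

Axiom 5 corresponds to the accessibility relation being Euclidean.
Euclidean: no — 2 R 0 and 2 R 1, but not 0 R 1.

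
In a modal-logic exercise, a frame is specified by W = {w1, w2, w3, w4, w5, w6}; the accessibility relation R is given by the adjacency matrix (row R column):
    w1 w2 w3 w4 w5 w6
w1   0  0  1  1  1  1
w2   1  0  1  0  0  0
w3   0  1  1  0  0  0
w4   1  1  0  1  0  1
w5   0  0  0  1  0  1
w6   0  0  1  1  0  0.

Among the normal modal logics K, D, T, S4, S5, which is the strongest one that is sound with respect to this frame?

Serial (axiom D): yes — every world has a successor (e.g. w1 R w3).
Reflexive (axiom T): no — w1 is not related to itself.
Transitive (axiom 4): no — w1 R w3 and w3 R w2, but not w1 R w2.
Euclidean (axiom 5): no — w1 R w3 and w1 R w4, but not w3 R w4.
So F validates K, D; T would additionally require R to be reflexive. The strongest is D.

D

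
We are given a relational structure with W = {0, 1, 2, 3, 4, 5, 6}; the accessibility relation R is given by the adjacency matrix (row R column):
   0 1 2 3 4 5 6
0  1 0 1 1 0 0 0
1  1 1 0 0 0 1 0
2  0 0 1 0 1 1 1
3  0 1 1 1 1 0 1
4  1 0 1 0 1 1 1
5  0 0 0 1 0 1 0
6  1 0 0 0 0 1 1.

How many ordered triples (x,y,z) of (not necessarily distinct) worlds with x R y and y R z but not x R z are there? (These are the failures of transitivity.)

28

Enumerating: (0,2,4), (0,2,5), (0,2,6), (0,3,1), (0,3,4), (0,3,6), (1,0,2), (1,0,3), (1,5,3), (2,4,0), (2,5,3), (2,6,0), … and 16 more.
Total: 28.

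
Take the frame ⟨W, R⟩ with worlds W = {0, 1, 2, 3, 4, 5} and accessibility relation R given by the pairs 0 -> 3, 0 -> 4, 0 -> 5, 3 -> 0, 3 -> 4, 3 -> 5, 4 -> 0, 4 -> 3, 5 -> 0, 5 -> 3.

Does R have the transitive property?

Transitive: no — 4 R 0 and 0 R 5, but not 4 R 5.

No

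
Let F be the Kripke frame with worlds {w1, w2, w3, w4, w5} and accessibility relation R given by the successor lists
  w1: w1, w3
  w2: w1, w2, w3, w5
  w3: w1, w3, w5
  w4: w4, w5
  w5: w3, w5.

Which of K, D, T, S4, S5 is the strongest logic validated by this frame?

Serial (axiom D): yes — every world has a successor (e.g. w1 R w1).
Reflexive (axiom T): yes — every world is R-related to itself.
Transitive (axiom 4): no — w1 R w3 and w3 R w5, but not w1 R w5.
Euclidean (axiom 5): no — w2 R w1 and w2 R w5, but not w1 R w5.
So F validates K, D, T; S4 would additionally require R to be transitive. The strongest is T.

T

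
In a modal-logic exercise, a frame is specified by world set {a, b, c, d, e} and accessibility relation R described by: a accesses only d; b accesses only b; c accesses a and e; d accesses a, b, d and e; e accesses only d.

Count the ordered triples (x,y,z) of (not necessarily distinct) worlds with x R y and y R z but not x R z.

8

Enumerating: (a,d,a), (a,d,b), (a,d,e), (c,a,d), (c,e,d), (e,d,a), (e,d,b), (e,d,e).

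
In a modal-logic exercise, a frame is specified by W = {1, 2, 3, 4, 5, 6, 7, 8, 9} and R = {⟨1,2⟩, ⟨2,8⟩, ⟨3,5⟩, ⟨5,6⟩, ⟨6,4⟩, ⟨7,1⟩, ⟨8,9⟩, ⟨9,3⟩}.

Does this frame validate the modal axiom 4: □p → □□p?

No

By correspondence theory, 4 is valid on a frame iff R is transitive.
Transitive: no — 1 R 2 and 2 R 8, but not 1 R 8.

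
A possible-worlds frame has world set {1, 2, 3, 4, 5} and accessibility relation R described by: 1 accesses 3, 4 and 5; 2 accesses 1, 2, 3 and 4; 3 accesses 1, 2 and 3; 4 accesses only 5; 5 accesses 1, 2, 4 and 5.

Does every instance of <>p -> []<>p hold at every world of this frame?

No

The schema 5 characterises exactly the Euclidean frames.
Euclidean: no — 1 R 3 and 1 R 4, but not 3 R 4.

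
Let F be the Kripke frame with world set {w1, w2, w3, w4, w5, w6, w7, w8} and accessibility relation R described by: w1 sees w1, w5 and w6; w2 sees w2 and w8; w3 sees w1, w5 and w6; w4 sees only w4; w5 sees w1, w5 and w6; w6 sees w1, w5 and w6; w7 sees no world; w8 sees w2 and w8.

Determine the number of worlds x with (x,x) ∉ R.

2

Enumerating: w3, w7.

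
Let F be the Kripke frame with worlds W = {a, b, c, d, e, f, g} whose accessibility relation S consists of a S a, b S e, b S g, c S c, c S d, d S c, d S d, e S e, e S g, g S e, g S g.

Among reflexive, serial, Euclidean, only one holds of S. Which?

Euclidean

Reflexive: no — b is not related to itself.
Serial: no — f has no S-successor.
Euclidean: yes — any two successors of a common world are S-related.
Only Euclidean holds.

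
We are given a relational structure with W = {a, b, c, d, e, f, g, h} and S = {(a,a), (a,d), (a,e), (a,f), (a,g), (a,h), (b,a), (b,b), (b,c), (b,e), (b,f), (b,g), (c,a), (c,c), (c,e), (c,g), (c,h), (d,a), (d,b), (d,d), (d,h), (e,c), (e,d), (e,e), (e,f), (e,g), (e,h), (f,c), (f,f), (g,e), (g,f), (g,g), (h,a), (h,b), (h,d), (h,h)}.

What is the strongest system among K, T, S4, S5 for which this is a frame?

T

Reflexive (axiom T): yes — every world is S-related to itself.
Transitive (axiom 4): no — a S d and d S b, but not a S b.
Euclidean (axiom 5): no — a S d and a S e, but not d S e.
So F validates K, T; S4 would additionally require S to be transitive. The strongest is T.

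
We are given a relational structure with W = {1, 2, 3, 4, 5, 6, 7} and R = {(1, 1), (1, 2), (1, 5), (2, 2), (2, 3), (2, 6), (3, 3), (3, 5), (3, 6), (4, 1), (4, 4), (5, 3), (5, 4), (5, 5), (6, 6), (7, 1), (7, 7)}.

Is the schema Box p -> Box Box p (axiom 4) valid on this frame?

By correspondence theory, 4 is valid on a frame iff R is transitive.
Transitive: no — 1 R 2 and 2 R 3, but not 1 R 3.

No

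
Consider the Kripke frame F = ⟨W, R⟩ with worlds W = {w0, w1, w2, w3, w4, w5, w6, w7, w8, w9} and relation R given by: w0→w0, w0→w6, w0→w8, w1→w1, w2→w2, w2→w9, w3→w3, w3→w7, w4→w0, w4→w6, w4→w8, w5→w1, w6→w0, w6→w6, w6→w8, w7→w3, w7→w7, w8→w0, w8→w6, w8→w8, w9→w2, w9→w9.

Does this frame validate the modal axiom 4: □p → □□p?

By correspondence theory, 4 is valid on a frame iff R is transitive.
Transitive: yes — every two-step R-path is closed by a direct edge.

Yes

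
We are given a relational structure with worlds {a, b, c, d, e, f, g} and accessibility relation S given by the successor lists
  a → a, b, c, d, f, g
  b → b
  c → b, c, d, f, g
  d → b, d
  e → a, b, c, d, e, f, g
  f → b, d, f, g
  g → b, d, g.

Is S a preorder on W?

Yes

Reflexive: yes — every world is S-related to itself.
Transitive: yes — every two-step S-path is closed by a direct edge.
So S is a preorder.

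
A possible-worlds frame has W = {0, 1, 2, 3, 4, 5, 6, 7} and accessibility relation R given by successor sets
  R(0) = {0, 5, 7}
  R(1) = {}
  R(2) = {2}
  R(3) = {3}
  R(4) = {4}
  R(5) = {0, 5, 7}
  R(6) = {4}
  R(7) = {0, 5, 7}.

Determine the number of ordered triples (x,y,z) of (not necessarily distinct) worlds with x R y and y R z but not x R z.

0

R is transitive; there are no such tuples.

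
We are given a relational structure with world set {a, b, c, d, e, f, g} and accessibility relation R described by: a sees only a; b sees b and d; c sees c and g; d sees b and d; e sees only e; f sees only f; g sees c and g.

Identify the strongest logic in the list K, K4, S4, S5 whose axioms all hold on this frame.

S5

Transitive (axiom 4): yes — every two-step R-path is closed by a direct edge.
Reflexive (axiom T): yes — every world is R-related to itself.
Euclidean (axiom 5): yes — any two successors of a common world are R-related.
So F validates K, K4, S4, S5. The strongest is S5.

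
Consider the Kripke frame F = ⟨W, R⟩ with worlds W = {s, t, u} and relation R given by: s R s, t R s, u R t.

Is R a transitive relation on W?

Transitive: no — u R t and t R s, but not u R s.

No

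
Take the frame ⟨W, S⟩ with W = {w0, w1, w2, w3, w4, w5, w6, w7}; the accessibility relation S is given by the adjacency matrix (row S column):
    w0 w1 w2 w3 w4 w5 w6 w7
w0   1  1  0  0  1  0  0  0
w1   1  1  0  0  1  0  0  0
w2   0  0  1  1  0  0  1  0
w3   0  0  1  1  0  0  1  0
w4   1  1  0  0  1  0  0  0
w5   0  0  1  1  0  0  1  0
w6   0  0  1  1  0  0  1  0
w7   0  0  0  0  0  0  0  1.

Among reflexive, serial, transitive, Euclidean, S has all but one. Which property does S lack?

Reflexive: no — w5 is not related to itself.
Serial: yes — every world has a successor (e.g. w0 S w0).
Transitive: yes — every two-step S-path is closed by a direct edge.
Euclidean: yes — any two successors of a common world are S-related.
Only reflexive fails.

reflexive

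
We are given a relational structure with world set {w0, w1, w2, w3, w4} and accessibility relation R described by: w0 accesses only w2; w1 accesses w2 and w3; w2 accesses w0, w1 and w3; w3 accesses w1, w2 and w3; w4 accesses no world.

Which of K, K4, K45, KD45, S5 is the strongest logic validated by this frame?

K

Transitive (axiom 4): no — w0 R w2 and w2 R w1, but not w0 R w1.
Euclidean (axiom 5): no — w2 R w0 and w2 R w1, but not w0 R w1.
Serial (axiom D): no — w4 has no R-successor.
Reflexive (axiom T): no — w0 is not related to itself.
So F validates K; K4 would additionally require R to be transitive. The strongest is K.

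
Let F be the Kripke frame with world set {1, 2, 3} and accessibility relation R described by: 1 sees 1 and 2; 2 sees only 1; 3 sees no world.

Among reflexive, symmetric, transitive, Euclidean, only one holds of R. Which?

Reflexive: no — 2 is not related to itself.
Symmetric: yes — every pair in R has its reverse in R.
Transitive: no — 2 R 1 and 1 R 2, but not 2 R 2.
Euclidean: no — 1 R 2 and 1 R 2, but not 2 R 2.
Only symmetric holds.

symmetric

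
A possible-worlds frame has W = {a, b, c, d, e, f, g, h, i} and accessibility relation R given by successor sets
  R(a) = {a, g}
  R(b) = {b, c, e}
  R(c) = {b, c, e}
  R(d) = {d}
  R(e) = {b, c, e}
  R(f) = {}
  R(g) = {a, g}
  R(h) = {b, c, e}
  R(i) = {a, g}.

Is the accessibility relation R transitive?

Yes

Transitive: yes — every two-step R-path is closed by a direct edge.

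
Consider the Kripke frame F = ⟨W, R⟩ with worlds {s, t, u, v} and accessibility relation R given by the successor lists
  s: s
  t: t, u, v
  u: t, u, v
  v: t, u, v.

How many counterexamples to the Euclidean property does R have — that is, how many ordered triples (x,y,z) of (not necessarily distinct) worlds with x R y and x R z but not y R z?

0

R is Euclidean; there are no such tuples.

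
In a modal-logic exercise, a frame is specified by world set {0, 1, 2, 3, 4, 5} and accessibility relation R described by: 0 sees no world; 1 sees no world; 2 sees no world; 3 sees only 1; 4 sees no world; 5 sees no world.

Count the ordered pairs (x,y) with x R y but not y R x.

Enumerating: (3,1).

1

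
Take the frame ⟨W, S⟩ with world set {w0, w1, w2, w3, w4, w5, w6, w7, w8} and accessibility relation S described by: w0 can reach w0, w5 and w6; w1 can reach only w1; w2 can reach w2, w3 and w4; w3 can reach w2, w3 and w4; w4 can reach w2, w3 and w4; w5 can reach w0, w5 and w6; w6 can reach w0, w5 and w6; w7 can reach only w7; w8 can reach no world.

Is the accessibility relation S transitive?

Transitive: yes — every two-step S-path is closed by a direct edge.

Yes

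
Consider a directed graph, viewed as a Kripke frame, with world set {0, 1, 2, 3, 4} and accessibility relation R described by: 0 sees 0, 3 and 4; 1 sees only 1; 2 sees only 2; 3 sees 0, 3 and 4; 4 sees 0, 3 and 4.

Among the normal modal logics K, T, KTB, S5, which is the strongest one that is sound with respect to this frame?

S5

Reflexive (axiom T): yes — every world is R-related to itself.
Symmetric (axiom B): yes — every pair in R has its reverse in R.
Euclidean (axiom 5): yes — any two successors of a common world are R-related.
So F validates K, T, KTB, S5. The strongest is S5.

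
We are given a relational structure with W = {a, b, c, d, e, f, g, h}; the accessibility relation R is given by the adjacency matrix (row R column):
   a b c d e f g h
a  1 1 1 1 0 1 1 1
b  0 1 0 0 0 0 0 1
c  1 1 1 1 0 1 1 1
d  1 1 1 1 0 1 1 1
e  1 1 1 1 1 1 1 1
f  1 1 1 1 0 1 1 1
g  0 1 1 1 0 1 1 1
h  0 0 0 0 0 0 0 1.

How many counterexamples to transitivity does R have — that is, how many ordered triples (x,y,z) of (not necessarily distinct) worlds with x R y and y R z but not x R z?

Enumerating: (g,c,a), (g,d,a), (g,f,a).

3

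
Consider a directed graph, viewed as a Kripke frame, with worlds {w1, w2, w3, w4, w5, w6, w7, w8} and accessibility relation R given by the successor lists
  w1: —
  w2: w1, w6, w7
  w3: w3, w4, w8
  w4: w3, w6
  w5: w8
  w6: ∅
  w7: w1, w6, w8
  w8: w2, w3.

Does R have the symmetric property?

Symmetric: no — w2 R w1 but not w1 R w2.

No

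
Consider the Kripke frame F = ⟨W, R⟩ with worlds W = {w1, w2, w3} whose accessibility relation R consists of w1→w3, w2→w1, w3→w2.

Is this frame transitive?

No

Transitive: no — w1 R w3 and w3 R w2, but not w1 R w2.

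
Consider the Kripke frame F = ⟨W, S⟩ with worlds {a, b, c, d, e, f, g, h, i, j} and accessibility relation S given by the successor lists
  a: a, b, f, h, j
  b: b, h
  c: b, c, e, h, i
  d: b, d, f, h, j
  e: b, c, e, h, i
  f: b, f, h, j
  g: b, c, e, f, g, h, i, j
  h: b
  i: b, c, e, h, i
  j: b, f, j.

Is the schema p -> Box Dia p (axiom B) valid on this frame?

No

Axiom B corresponds to the accessibility relation being symmetric.
Symmetric: no — a S b but not b S a.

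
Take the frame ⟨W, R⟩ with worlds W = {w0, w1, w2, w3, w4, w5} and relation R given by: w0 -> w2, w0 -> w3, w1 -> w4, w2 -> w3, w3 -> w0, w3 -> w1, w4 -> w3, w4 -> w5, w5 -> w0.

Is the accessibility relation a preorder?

No

Reflexive: no — w0 is not related to itself.
Transitive: no — w0 R w3 and w3 R w1, but not w0 R w1.
So R is not a preorder.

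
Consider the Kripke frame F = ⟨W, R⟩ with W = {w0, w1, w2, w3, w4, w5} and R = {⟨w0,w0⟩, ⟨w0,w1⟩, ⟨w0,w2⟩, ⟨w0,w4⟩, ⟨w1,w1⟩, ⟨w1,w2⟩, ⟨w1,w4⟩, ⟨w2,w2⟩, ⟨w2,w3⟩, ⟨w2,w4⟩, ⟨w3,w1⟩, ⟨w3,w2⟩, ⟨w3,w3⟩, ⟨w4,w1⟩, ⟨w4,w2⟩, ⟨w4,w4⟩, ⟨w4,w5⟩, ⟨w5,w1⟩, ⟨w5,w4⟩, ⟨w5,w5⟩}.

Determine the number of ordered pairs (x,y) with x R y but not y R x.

6

Enumerating: (w0,w1), (w0,w2), (w0,w4), (w1,w2), (w3,w1), (w5,w1).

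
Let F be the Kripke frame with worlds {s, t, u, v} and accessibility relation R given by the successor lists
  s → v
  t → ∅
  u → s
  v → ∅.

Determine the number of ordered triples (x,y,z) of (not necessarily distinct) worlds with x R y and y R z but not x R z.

Enumerating: (u,s,v).

1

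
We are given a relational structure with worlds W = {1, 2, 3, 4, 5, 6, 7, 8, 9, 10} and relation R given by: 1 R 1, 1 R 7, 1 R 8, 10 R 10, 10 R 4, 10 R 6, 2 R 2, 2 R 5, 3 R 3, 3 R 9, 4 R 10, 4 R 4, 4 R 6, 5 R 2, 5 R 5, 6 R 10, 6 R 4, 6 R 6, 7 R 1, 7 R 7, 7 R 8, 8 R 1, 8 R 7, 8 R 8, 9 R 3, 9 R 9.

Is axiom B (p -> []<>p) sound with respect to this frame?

Axiom B corresponds to the accessibility relation being symmetric.
Symmetric: yes — every pair in R has its reverse in R.

Yes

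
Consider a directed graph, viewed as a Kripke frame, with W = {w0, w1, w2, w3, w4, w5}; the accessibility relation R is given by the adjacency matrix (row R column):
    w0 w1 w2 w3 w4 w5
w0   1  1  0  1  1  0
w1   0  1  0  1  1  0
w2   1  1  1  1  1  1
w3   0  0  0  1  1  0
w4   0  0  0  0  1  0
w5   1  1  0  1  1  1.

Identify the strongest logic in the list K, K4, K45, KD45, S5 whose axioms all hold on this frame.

K4

Transitive (axiom 4): yes — every two-step R-path is closed by a direct edge.
Euclidean (axiom 5): no — w0 R w3 and w0 R w1, but not w3 R w1.
Serial (axiom D): yes — every world has a successor (e.g. w0 R w0).
Reflexive (axiom T): yes — every world is R-related to itself.
So F validates K, K4; K45 would additionally require R to be Euclidean. The strongest is K4.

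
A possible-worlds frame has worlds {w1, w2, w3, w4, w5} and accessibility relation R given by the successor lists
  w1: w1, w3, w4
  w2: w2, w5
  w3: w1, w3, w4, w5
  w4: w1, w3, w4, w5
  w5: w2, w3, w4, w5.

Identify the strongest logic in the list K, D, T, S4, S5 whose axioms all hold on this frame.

T

Serial (axiom D): yes — every world has a successor (e.g. w1 R w1).
Reflexive (axiom T): yes — every world is R-related to itself.
Transitive (axiom 4): no — w1 R w3 and w3 R w5, but not w1 R w5.
Euclidean (axiom 5): no — w3 R w1 and w3 R w5, but not w1 R w5.
So F validates K, D, T; S4 would additionally require R to be transitive. The strongest is T.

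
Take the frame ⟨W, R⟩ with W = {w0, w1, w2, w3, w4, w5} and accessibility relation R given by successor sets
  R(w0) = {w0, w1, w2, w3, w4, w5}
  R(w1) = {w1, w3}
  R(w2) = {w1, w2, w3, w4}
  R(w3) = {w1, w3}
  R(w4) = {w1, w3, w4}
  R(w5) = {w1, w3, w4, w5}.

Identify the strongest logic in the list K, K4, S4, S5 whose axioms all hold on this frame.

Transitive (axiom 4): yes — every two-step R-path is closed by a direct edge.
Reflexive (axiom T): yes — every world is R-related to itself.
Euclidean (axiom 5): no — w0 R w1 and w0 R w2, but not w1 R w2.
So F validates K, K4, S4; S5 would additionally require R to be Euclidean. The strongest is S4.

S4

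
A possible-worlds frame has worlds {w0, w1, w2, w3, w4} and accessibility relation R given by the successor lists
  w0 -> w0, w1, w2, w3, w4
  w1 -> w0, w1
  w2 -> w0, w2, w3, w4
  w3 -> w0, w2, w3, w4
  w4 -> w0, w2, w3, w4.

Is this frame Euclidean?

Euclidean: no — w0 R w1 and w0 R w2, but not w1 R w2.

No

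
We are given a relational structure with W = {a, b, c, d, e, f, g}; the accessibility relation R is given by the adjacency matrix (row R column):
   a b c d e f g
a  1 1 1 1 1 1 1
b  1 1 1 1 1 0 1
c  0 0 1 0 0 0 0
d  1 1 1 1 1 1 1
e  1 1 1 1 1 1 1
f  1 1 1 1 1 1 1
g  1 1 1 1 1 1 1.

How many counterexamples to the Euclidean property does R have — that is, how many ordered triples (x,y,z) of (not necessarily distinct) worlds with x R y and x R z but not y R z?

Enumerating: (a,b,f), (a,c,a), (a,c,b), (a,c,d), (a,c,e), (a,c,f), (a,c,g), (b,c,a), (b,c,b), (b,c,d), (b,c,e), (b,c,g), … and 28 more.
Total: 40.

40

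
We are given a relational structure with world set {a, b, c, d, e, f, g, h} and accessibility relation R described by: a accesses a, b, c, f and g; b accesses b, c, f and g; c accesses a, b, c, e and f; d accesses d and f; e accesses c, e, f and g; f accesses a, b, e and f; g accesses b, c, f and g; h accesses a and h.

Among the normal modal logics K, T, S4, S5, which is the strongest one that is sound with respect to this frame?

Reflexive (axiom T): yes — every world is R-related to itself.
Transitive (axiom 4): no — a R c and c R e, but not a R e.
Euclidean (axiom 5): no — a R c and a R g, but not c R g.
So F validates K, T; S4 would additionally require R to be transitive. The strongest is T.

T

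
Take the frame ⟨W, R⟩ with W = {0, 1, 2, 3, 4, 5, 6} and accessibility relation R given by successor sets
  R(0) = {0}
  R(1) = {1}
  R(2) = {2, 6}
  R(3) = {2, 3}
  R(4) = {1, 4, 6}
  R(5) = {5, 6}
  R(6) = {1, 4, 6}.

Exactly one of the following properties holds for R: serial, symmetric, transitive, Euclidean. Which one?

serial

Serial: yes — every world has a successor (e.g. 0 R 0).
Symmetric: no — 2 R 6 but not 6 R 2.
Transitive: no — 2 R 6 and 6 R 1, but not 2 R 1.
Euclidean: no — 4 R 1 and 4 R 6, but not 1 R 6.
Only serial holds.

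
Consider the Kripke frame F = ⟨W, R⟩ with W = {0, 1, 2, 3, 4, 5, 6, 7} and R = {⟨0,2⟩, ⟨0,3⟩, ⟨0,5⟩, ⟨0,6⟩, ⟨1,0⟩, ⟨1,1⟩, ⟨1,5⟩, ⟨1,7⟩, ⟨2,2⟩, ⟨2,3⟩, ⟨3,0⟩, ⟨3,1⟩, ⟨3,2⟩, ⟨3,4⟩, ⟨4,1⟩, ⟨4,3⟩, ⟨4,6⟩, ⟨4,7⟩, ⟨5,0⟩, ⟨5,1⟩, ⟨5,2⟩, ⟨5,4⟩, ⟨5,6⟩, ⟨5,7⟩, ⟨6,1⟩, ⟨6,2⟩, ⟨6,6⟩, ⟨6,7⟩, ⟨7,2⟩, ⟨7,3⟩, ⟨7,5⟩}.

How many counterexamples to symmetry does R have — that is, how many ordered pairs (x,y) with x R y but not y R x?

Enumerating: (0,2), (0,6), (1,0), (1,7), (3,1), (4,1), (4,6), (4,7), (5,2), (5,4), (5,6), (6,1), (6,2), (6,7), (7,2), (7,3).

16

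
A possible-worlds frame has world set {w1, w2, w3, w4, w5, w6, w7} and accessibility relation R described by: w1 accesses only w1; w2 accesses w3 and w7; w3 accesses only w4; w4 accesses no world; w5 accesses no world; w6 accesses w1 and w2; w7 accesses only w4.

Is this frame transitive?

No

Transitive: no — w2 R w3 and w3 R w4, but not w2 R w4.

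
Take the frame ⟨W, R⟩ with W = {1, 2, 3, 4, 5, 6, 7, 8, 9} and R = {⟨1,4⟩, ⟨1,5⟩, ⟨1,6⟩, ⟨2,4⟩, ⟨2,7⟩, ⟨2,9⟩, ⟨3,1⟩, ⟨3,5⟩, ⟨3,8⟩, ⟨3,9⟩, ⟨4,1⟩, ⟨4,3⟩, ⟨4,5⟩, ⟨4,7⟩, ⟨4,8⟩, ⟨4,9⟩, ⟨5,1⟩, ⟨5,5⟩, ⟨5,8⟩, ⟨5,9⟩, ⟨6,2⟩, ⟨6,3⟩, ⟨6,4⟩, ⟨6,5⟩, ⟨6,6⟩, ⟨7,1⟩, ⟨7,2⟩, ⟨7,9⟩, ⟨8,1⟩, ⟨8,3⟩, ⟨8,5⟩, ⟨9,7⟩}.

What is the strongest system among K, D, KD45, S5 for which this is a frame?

D

Serial (axiom D): yes — every world has a successor (e.g. 1 R 4).
Transitive (axiom 4): no — 1 R 4 and 4 R 3, but not 1 R 3.
Euclidean (axiom 5): no — 1 R 4 and 1 R 6, but not 4 R 6.
Reflexive (axiom T): no — 1 is not related to itself.
So F validates K, D; KD45 would additionally require R to be Euclidean and transitive. The strongest is D.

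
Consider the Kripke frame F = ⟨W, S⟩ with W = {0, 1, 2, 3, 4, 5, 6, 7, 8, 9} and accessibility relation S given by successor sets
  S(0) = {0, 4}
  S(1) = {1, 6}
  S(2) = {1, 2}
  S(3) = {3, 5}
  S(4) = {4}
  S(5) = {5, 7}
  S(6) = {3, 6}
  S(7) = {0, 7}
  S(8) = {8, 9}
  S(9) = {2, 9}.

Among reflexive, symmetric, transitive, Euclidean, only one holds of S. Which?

Reflexive: yes — every world is S-related to itself.
Symmetric: no — 0 S 4 but not 4 S 0.
Transitive: no — 1 S 6 and 6 S 3, but not 1 S 3.
Euclidean: no — 0 S 4 and 0 S 0, but not 4 S 0.
Only reflexive holds.

reflexive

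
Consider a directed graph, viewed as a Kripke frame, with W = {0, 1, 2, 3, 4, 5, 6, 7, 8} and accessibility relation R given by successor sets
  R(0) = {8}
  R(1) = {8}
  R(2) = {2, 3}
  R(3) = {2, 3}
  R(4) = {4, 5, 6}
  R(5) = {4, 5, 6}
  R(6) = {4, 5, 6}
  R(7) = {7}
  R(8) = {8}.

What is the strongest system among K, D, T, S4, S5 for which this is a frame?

D

Serial (axiom D): yes — every world has a successor (e.g. 0 R 8).
Reflexive (axiom T): no — 0 is not related to itself.
Transitive (axiom 4): yes — every two-step R-path is closed by a direct edge.
Euclidean (axiom 5): yes — any two successors of a common world are R-related.
So F validates K, D; T would additionally require R to be reflexive. The strongest is D.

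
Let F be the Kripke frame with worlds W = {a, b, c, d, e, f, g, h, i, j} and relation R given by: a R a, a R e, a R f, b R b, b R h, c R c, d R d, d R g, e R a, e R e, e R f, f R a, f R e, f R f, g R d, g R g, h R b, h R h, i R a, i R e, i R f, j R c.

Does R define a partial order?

No

Reflexive: no — i is not related to itself.
Transitive: yes — every two-step R-path is closed by a direct edge.
Antisymmetric: no — a R e and e R a with a ≠ e.
So R is not a partial order.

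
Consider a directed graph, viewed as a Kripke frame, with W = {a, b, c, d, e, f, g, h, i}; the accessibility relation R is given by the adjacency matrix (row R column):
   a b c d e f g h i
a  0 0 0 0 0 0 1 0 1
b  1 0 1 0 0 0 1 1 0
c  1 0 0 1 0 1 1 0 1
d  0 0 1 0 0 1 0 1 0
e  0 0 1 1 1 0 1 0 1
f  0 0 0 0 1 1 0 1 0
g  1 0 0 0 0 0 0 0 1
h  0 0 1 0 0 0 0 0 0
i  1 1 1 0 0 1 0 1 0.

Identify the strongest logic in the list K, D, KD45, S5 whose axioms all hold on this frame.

Serial (axiom D): yes — every world has a successor (e.g. a R g).
Transitive (axiom 4): no — a R i and i R b, but not a R b.
Euclidean (axiom 5): no — a R i and a R g, but not i R g.
Reflexive (axiom T): no — a is not related to itself.
So F validates K, D; KD45 would additionally require R to be Euclidean and transitive. The strongest is D.

D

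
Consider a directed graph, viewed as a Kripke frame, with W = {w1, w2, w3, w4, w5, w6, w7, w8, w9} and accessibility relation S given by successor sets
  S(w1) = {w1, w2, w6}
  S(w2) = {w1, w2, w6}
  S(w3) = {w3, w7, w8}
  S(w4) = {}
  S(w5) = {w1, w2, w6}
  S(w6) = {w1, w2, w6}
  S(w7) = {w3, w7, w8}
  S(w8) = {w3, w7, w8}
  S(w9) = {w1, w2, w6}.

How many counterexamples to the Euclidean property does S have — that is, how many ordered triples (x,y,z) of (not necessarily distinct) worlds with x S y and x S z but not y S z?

S is Euclidean; there are no such tuples.

0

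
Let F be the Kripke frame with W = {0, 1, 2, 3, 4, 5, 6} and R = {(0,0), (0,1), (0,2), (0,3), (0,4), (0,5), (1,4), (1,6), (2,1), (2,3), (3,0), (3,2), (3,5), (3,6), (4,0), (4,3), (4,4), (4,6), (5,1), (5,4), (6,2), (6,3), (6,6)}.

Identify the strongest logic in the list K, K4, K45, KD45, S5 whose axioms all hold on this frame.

Transitive (axiom 4): no — 0 R 1 and 1 R 6, but not 0 R 6.
Euclidean (axiom 5): no — 0 R 1 and 0 R 2, but not 1 R 2.
Serial (axiom D): yes — every world has a successor (e.g. 0 R 0).
Reflexive (axiom T): no — 1 is not related to itself.
So F validates K; K4 would additionally require R to be transitive. The strongest is K.

K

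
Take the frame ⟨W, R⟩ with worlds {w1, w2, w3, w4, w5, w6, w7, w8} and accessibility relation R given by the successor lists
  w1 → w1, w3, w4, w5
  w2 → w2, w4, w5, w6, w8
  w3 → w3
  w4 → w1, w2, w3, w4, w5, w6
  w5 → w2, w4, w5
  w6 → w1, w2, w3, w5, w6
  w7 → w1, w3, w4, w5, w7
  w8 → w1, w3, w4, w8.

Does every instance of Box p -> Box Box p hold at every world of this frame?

Axiom 4 corresponds to the accessibility relation being transitive.
Transitive: no — w1 R w4 and w4 R w2, but not w1 R w2.

No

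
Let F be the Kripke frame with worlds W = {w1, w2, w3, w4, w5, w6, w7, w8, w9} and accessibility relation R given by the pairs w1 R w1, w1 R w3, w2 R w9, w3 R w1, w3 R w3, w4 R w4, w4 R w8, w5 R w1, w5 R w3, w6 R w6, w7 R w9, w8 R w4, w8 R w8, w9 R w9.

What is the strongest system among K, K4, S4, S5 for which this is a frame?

K4

Transitive (axiom 4): yes — every two-step R-path is closed by a direct edge.
Reflexive (axiom T): no — w2 is not related to itself.
Euclidean (axiom 5): yes — any two successors of a common world are R-related.
So F validates K, K4; S4 would additionally require R to be reflexive. The strongest is K4.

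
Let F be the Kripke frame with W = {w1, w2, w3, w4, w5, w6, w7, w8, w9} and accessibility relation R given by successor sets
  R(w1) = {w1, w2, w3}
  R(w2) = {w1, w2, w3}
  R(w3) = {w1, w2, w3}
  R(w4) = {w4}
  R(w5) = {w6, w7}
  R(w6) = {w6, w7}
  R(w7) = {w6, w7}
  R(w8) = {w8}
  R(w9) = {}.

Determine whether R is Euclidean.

Euclidean: yes — any two successors of a common world are R-related.

Yes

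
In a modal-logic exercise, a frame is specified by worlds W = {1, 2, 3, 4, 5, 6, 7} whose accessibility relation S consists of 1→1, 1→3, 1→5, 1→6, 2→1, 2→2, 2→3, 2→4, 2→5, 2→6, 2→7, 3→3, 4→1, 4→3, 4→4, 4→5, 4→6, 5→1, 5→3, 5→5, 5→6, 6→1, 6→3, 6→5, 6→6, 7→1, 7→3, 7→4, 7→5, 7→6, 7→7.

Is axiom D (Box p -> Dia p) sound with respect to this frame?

Yes

The schema D characterises exactly the serial frames.
Serial: yes — every world has a successor (e.g. 1 S 1).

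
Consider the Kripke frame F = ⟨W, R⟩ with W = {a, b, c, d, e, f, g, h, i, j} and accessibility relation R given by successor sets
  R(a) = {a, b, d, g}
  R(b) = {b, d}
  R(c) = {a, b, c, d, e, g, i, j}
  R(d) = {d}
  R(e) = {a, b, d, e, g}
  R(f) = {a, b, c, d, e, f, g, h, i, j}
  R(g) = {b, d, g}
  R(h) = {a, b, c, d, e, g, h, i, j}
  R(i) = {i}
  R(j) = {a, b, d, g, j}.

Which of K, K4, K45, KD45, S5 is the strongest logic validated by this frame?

Transitive (axiom 4): yes — every two-step R-path is closed by a direct edge.
Euclidean (axiom 5): no — a R b and a R g, but not b R g.
Serial (axiom D): yes — every world has a successor (e.g. a R a).
Reflexive (axiom T): yes — every world is R-related to itself.
So F validates K, K4; K45 would additionally require R to be Euclidean. The strongest is K4.

K4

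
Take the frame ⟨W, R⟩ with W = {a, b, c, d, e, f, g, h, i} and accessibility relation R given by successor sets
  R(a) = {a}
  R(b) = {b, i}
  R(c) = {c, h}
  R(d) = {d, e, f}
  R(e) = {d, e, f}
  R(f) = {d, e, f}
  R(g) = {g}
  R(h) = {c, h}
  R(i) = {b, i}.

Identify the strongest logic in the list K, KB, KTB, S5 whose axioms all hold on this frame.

Symmetric (axiom B): yes — every pair in R has its reverse in R.
Reflexive (axiom T): yes — every world is R-related to itself.
Euclidean (axiom 5): yes — any two successors of a common world are R-related.
So F validates K, KB, KTB, S5. The strongest is S5.

S5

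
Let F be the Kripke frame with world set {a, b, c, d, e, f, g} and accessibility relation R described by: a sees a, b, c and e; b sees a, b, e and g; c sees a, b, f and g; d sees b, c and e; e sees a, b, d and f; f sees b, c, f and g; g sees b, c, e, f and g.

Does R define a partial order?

No

Reflexive: no — c is not related to itself.
Transitive: no — a R b and b R g, but not a R g.
Antisymmetric: no — a R b and b R a with a ≠ b.
So R is not a partial order.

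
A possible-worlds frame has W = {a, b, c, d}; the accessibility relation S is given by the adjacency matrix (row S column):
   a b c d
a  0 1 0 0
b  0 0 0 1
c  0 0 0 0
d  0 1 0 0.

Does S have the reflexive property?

Reflexive: no — a is not related to itself.

No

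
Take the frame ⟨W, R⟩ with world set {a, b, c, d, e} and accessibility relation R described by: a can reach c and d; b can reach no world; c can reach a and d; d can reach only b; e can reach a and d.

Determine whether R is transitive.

Transitive: no — a R d and d R b, but not a R b.

No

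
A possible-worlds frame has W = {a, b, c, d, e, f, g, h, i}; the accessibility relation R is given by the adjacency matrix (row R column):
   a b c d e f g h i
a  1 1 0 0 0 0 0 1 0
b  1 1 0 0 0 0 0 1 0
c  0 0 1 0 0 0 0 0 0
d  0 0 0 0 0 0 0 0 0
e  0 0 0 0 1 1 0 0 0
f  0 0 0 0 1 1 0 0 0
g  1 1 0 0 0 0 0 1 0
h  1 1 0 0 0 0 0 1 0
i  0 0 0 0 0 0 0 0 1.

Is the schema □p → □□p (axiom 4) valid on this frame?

Yes

Axiom 4 corresponds to the accessibility relation being transitive.
Transitive: yes — every two-step R-path is closed by a direct edge.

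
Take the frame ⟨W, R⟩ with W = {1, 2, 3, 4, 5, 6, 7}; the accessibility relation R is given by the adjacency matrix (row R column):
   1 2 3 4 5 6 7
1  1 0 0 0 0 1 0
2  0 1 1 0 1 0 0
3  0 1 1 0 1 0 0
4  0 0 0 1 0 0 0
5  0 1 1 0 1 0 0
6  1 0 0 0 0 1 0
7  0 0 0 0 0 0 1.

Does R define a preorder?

Yes

Reflexive: yes — every world is R-related to itself.
Transitive: yes — every two-step R-path is closed by a direct edge.
So R is a preorder.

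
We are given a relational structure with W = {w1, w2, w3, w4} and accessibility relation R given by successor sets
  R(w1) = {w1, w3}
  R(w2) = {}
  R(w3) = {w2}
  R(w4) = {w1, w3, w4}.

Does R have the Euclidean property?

No

Euclidean: no — w4 R w3 and w4 R w1, but not w3 R w1.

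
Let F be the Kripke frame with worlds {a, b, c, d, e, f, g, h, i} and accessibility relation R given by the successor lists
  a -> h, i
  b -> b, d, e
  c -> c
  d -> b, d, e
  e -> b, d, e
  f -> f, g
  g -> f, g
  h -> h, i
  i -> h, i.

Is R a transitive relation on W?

Yes

Transitive: yes — every two-step R-path is closed by a direct edge.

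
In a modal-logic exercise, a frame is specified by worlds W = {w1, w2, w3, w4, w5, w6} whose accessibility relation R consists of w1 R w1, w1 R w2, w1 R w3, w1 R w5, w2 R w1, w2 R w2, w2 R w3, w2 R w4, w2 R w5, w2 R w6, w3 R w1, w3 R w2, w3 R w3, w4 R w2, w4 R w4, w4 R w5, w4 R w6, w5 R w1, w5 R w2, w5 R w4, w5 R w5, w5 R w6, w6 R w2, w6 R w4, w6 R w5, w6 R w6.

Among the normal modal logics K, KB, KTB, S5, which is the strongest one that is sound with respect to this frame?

Symmetric (axiom B): yes — every pair in R has its reverse in R.
Reflexive (axiom T): yes — every world is R-related to itself.
Euclidean (axiom 5): no — w1 R w3 and w1 R w5, but not w3 R w5.
So F validates K, KB, KTB; S5 would additionally require R to be Euclidean. The strongest is KTB.

KTB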